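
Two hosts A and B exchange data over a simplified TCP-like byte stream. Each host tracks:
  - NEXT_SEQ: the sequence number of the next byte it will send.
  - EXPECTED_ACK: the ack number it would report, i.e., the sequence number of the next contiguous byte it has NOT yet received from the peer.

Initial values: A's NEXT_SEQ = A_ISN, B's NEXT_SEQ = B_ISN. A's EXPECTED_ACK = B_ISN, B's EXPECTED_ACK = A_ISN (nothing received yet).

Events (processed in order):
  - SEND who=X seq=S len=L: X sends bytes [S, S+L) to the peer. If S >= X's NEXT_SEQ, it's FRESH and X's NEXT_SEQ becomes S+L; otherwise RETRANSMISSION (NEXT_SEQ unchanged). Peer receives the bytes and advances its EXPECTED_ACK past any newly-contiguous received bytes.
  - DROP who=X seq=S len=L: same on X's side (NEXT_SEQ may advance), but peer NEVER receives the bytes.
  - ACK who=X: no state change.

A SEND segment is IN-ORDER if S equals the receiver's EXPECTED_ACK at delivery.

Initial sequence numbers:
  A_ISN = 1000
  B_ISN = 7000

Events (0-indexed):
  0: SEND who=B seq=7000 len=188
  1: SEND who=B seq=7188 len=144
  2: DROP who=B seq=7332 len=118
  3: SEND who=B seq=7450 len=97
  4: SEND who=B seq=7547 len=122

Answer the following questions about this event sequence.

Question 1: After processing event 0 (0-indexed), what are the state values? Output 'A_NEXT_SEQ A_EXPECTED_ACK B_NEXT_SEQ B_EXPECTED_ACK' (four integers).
After event 0: A_seq=1000 A_ack=7188 B_seq=7188 B_ack=1000

1000 7188 7188 1000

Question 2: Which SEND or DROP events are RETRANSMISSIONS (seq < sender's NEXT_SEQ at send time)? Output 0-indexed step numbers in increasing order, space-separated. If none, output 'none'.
Step 0: SEND seq=7000 -> fresh
Step 1: SEND seq=7188 -> fresh
Step 2: DROP seq=7332 -> fresh
Step 3: SEND seq=7450 -> fresh
Step 4: SEND seq=7547 -> fresh

Answer: none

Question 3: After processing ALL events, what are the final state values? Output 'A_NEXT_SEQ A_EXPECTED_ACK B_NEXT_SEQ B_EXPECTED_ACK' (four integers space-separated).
Answer: 1000 7332 7669 1000

Derivation:
After event 0: A_seq=1000 A_ack=7188 B_seq=7188 B_ack=1000
After event 1: A_seq=1000 A_ack=7332 B_seq=7332 B_ack=1000
After event 2: A_seq=1000 A_ack=7332 B_seq=7450 B_ack=1000
After event 3: A_seq=1000 A_ack=7332 B_seq=7547 B_ack=1000
After event 4: A_seq=1000 A_ack=7332 B_seq=7669 B_ack=1000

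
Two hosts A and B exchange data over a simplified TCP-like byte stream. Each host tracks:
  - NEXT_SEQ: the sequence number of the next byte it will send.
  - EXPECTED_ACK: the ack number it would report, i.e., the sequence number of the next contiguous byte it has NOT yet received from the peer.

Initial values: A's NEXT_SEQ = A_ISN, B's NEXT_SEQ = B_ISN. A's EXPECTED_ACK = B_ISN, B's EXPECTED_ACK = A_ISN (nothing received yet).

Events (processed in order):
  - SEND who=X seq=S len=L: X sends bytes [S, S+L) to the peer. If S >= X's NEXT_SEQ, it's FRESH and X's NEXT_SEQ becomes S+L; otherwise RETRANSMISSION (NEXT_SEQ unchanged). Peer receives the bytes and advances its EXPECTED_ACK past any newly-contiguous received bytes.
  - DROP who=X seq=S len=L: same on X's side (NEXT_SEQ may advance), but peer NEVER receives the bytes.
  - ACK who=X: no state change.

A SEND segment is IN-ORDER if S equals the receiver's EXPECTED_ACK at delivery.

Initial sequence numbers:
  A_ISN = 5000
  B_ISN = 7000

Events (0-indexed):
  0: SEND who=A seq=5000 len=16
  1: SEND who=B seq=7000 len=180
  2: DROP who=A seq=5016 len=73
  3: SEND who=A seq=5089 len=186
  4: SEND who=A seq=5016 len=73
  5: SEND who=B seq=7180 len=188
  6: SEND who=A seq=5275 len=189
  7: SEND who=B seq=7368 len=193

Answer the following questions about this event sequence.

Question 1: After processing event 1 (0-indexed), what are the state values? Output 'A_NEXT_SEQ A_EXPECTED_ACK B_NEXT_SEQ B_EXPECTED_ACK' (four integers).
After event 0: A_seq=5016 A_ack=7000 B_seq=7000 B_ack=5016
After event 1: A_seq=5016 A_ack=7180 B_seq=7180 B_ack=5016

5016 7180 7180 5016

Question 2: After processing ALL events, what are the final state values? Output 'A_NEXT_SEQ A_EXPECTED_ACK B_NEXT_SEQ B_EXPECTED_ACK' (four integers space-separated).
Answer: 5464 7561 7561 5464

Derivation:
After event 0: A_seq=5016 A_ack=7000 B_seq=7000 B_ack=5016
After event 1: A_seq=5016 A_ack=7180 B_seq=7180 B_ack=5016
After event 2: A_seq=5089 A_ack=7180 B_seq=7180 B_ack=5016
After event 3: A_seq=5275 A_ack=7180 B_seq=7180 B_ack=5016
After event 4: A_seq=5275 A_ack=7180 B_seq=7180 B_ack=5275
After event 5: A_seq=5275 A_ack=7368 B_seq=7368 B_ack=5275
After event 6: A_seq=5464 A_ack=7368 B_seq=7368 B_ack=5464
After event 7: A_seq=5464 A_ack=7561 B_seq=7561 B_ack=5464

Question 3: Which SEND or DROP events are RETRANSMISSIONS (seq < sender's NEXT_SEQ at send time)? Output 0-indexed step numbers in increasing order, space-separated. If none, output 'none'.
Answer: 4

Derivation:
Step 0: SEND seq=5000 -> fresh
Step 1: SEND seq=7000 -> fresh
Step 2: DROP seq=5016 -> fresh
Step 3: SEND seq=5089 -> fresh
Step 4: SEND seq=5016 -> retransmit
Step 5: SEND seq=7180 -> fresh
Step 6: SEND seq=5275 -> fresh
Step 7: SEND seq=7368 -> fresh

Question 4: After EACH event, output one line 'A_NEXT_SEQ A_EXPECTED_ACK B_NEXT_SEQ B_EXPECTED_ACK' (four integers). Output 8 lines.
5016 7000 7000 5016
5016 7180 7180 5016
5089 7180 7180 5016
5275 7180 7180 5016
5275 7180 7180 5275
5275 7368 7368 5275
5464 7368 7368 5464
5464 7561 7561 5464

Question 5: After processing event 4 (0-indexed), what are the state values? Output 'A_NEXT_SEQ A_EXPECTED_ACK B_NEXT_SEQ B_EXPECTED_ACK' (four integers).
After event 0: A_seq=5016 A_ack=7000 B_seq=7000 B_ack=5016
After event 1: A_seq=5016 A_ack=7180 B_seq=7180 B_ack=5016
After event 2: A_seq=5089 A_ack=7180 B_seq=7180 B_ack=5016
After event 3: A_seq=5275 A_ack=7180 B_seq=7180 B_ack=5016
After event 4: A_seq=5275 A_ack=7180 B_seq=7180 B_ack=5275

5275 7180 7180 5275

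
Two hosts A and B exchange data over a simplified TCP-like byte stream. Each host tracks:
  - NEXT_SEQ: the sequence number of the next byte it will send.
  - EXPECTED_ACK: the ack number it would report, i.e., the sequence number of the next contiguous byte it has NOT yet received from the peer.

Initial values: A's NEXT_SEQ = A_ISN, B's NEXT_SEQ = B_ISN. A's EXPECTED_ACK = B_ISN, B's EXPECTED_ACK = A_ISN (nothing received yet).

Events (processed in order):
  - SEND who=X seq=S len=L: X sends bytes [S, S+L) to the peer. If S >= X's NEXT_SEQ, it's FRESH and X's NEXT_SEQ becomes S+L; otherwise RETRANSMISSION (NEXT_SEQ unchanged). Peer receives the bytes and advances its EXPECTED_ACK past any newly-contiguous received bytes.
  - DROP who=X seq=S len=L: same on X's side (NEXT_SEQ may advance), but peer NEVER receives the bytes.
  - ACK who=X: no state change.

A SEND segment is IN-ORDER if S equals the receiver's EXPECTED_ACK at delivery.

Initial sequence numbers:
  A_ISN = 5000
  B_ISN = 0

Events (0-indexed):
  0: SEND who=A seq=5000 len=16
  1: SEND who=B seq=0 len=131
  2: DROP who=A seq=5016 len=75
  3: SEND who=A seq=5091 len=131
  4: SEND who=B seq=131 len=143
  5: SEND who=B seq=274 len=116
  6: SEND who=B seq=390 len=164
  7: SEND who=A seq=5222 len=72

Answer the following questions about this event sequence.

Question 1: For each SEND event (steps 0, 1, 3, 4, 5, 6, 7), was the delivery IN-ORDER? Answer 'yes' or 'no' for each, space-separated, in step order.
Step 0: SEND seq=5000 -> in-order
Step 1: SEND seq=0 -> in-order
Step 3: SEND seq=5091 -> out-of-order
Step 4: SEND seq=131 -> in-order
Step 5: SEND seq=274 -> in-order
Step 6: SEND seq=390 -> in-order
Step 7: SEND seq=5222 -> out-of-order

Answer: yes yes no yes yes yes no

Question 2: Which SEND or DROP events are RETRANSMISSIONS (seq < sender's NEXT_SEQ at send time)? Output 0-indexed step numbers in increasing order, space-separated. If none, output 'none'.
Step 0: SEND seq=5000 -> fresh
Step 1: SEND seq=0 -> fresh
Step 2: DROP seq=5016 -> fresh
Step 3: SEND seq=5091 -> fresh
Step 4: SEND seq=131 -> fresh
Step 5: SEND seq=274 -> fresh
Step 6: SEND seq=390 -> fresh
Step 7: SEND seq=5222 -> fresh

Answer: none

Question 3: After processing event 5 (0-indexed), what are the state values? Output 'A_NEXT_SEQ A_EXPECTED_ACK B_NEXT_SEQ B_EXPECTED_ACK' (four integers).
After event 0: A_seq=5016 A_ack=0 B_seq=0 B_ack=5016
After event 1: A_seq=5016 A_ack=131 B_seq=131 B_ack=5016
After event 2: A_seq=5091 A_ack=131 B_seq=131 B_ack=5016
After event 3: A_seq=5222 A_ack=131 B_seq=131 B_ack=5016
After event 4: A_seq=5222 A_ack=274 B_seq=274 B_ack=5016
After event 5: A_seq=5222 A_ack=390 B_seq=390 B_ack=5016

5222 390 390 5016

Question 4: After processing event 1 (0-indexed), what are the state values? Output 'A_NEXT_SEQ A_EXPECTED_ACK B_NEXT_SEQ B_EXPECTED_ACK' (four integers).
After event 0: A_seq=5016 A_ack=0 B_seq=0 B_ack=5016
After event 1: A_seq=5016 A_ack=131 B_seq=131 B_ack=5016

5016 131 131 5016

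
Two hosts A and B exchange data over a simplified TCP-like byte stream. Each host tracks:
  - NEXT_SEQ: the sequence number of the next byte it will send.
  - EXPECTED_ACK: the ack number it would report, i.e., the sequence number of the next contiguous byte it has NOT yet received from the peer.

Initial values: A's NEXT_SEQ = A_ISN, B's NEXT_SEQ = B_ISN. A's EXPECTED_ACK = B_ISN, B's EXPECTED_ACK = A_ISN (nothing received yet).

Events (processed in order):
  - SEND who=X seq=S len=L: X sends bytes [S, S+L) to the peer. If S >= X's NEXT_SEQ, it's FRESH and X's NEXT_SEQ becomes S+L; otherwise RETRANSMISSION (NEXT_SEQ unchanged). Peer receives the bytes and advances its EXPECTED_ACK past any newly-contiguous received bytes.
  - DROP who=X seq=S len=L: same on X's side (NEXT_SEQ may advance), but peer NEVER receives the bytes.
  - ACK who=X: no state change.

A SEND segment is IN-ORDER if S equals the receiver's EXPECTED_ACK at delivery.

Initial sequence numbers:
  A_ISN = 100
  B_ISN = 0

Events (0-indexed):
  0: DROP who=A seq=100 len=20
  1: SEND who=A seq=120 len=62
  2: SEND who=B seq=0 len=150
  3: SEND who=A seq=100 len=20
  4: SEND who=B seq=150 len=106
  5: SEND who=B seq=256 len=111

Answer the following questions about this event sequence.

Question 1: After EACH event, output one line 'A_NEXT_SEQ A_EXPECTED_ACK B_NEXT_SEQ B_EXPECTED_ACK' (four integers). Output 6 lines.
120 0 0 100
182 0 0 100
182 150 150 100
182 150 150 182
182 256 256 182
182 367 367 182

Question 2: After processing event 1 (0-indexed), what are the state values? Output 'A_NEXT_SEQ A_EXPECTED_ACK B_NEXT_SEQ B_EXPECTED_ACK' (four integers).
After event 0: A_seq=120 A_ack=0 B_seq=0 B_ack=100
After event 1: A_seq=182 A_ack=0 B_seq=0 B_ack=100

182 0 0 100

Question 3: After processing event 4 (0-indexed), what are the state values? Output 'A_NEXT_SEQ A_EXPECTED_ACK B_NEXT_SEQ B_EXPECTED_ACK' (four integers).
After event 0: A_seq=120 A_ack=0 B_seq=0 B_ack=100
After event 1: A_seq=182 A_ack=0 B_seq=0 B_ack=100
After event 2: A_seq=182 A_ack=150 B_seq=150 B_ack=100
After event 3: A_seq=182 A_ack=150 B_seq=150 B_ack=182
After event 4: A_seq=182 A_ack=256 B_seq=256 B_ack=182

182 256 256 182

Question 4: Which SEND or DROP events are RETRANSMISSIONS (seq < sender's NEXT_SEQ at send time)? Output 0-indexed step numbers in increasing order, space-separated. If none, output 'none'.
Answer: 3

Derivation:
Step 0: DROP seq=100 -> fresh
Step 1: SEND seq=120 -> fresh
Step 2: SEND seq=0 -> fresh
Step 3: SEND seq=100 -> retransmit
Step 4: SEND seq=150 -> fresh
Step 5: SEND seq=256 -> fresh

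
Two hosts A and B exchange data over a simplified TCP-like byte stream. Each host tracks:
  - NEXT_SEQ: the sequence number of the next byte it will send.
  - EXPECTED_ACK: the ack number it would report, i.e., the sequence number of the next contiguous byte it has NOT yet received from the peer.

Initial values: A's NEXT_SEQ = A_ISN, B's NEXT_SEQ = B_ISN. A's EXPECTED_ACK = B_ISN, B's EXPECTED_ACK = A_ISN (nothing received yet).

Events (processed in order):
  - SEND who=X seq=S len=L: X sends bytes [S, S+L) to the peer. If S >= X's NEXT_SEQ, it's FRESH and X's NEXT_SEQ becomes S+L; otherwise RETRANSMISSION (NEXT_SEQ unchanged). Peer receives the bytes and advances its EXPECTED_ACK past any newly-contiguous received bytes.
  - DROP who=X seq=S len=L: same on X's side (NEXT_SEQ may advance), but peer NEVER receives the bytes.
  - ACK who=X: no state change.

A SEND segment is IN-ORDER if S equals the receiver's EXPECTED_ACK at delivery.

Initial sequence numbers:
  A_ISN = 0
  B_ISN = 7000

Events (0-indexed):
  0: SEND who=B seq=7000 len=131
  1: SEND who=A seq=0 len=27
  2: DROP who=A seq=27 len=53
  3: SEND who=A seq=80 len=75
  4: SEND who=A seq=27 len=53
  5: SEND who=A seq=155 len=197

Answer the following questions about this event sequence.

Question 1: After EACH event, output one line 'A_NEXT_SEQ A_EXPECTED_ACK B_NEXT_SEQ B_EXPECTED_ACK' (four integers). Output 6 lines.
0 7131 7131 0
27 7131 7131 27
80 7131 7131 27
155 7131 7131 27
155 7131 7131 155
352 7131 7131 352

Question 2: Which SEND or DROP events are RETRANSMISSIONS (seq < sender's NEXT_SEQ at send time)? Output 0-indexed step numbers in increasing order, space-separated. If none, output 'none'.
Step 0: SEND seq=7000 -> fresh
Step 1: SEND seq=0 -> fresh
Step 2: DROP seq=27 -> fresh
Step 3: SEND seq=80 -> fresh
Step 4: SEND seq=27 -> retransmit
Step 5: SEND seq=155 -> fresh

Answer: 4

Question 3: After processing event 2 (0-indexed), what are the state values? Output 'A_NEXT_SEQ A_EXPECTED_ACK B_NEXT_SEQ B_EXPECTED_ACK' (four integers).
After event 0: A_seq=0 A_ack=7131 B_seq=7131 B_ack=0
After event 1: A_seq=27 A_ack=7131 B_seq=7131 B_ack=27
After event 2: A_seq=80 A_ack=7131 B_seq=7131 B_ack=27

80 7131 7131 27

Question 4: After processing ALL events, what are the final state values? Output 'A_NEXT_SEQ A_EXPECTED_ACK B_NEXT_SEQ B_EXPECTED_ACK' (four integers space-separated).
After event 0: A_seq=0 A_ack=7131 B_seq=7131 B_ack=0
After event 1: A_seq=27 A_ack=7131 B_seq=7131 B_ack=27
After event 2: A_seq=80 A_ack=7131 B_seq=7131 B_ack=27
After event 3: A_seq=155 A_ack=7131 B_seq=7131 B_ack=27
After event 4: A_seq=155 A_ack=7131 B_seq=7131 B_ack=155
After event 5: A_seq=352 A_ack=7131 B_seq=7131 B_ack=352

Answer: 352 7131 7131 352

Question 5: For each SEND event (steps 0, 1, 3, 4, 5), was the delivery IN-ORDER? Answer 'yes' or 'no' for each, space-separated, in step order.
Answer: yes yes no yes yes

Derivation:
Step 0: SEND seq=7000 -> in-order
Step 1: SEND seq=0 -> in-order
Step 3: SEND seq=80 -> out-of-order
Step 4: SEND seq=27 -> in-order
Step 5: SEND seq=155 -> in-order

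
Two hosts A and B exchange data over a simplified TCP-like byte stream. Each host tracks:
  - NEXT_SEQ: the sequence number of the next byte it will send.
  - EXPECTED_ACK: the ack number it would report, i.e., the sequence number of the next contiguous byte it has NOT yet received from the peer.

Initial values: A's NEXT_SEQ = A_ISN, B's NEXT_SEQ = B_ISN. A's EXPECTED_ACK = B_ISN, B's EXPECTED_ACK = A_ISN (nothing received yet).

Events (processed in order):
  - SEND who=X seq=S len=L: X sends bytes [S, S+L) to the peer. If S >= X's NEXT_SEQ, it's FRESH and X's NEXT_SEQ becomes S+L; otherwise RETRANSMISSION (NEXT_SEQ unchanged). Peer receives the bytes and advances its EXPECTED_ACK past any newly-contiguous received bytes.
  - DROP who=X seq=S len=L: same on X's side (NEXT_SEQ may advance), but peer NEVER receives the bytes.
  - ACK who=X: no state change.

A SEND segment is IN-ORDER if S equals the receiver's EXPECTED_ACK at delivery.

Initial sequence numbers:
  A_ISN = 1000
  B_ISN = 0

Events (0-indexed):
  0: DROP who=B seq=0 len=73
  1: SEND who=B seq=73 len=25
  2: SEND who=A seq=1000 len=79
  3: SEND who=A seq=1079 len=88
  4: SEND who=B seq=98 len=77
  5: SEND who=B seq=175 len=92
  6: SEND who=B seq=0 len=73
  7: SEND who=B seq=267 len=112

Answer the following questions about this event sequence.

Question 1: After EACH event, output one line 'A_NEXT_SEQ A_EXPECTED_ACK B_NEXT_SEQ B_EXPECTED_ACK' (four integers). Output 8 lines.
1000 0 73 1000
1000 0 98 1000
1079 0 98 1079
1167 0 98 1167
1167 0 175 1167
1167 0 267 1167
1167 267 267 1167
1167 379 379 1167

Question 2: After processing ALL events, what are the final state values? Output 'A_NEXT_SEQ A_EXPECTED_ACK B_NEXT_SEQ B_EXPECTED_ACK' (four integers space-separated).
After event 0: A_seq=1000 A_ack=0 B_seq=73 B_ack=1000
After event 1: A_seq=1000 A_ack=0 B_seq=98 B_ack=1000
After event 2: A_seq=1079 A_ack=0 B_seq=98 B_ack=1079
After event 3: A_seq=1167 A_ack=0 B_seq=98 B_ack=1167
After event 4: A_seq=1167 A_ack=0 B_seq=175 B_ack=1167
After event 5: A_seq=1167 A_ack=0 B_seq=267 B_ack=1167
After event 6: A_seq=1167 A_ack=267 B_seq=267 B_ack=1167
After event 7: A_seq=1167 A_ack=379 B_seq=379 B_ack=1167

Answer: 1167 379 379 1167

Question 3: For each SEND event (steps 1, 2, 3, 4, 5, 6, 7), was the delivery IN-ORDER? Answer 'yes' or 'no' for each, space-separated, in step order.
Answer: no yes yes no no yes yes

Derivation:
Step 1: SEND seq=73 -> out-of-order
Step 2: SEND seq=1000 -> in-order
Step 3: SEND seq=1079 -> in-order
Step 4: SEND seq=98 -> out-of-order
Step 5: SEND seq=175 -> out-of-order
Step 6: SEND seq=0 -> in-order
Step 7: SEND seq=267 -> in-order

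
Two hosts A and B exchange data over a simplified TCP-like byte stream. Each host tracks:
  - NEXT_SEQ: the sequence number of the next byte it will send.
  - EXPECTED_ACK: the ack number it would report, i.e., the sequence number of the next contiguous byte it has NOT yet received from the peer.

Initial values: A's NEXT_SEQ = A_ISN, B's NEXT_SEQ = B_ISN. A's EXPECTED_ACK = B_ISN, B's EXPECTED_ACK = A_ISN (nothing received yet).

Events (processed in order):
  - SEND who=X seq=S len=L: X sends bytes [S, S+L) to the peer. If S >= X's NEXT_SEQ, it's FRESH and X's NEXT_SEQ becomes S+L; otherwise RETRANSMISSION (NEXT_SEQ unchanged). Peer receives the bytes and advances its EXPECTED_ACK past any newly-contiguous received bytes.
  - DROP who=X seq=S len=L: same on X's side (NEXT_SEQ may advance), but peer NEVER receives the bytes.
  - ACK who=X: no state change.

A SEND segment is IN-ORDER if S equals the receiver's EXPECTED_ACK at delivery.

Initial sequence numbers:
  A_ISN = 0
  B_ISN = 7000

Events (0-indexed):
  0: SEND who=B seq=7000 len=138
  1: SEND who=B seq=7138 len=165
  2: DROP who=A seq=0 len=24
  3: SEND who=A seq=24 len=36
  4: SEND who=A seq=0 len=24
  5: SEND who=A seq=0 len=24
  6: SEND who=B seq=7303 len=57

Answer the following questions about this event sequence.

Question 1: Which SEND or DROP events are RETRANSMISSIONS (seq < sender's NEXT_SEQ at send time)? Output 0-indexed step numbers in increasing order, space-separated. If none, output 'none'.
Answer: 4 5

Derivation:
Step 0: SEND seq=7000 -> fresh
Step 1: SEND seq=7138 -> fresh
Step 2: DROP seq=0 -> fresh
Step 3: SEND seq=24 -> fresh
Step 4: SEND seq=0 -> retransmit
Step 5: SEND seq=0 -> retransmit
Step 6: SEND seq=7303 -> fresh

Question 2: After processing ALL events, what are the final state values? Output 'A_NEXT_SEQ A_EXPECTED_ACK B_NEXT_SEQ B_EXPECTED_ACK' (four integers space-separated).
After event 0: A_seq=0 A_ack=7138 B_seq=7138 B_ack=0
After event 1: A_seq=0 A_ack=7303 B_seq=7303 B_ack=0
After event 2: A_seq=24 A_ack=7303 B_seq=7303 B_ack=0
After event 3: A_seq=60 A_ack=7303 B_seq=7303 B_ack=0
After event 4: A_seq=60 A_ack=7303 B_seq=7303 B_ack=60
After event 5: A_seq=60 A_ack=7303 B_seq=7303 B_ack=60
After event 6: A_seq=60 A_ack=7360 B_seq=7360 B_ack=60

Answer: 60 7360 7360 60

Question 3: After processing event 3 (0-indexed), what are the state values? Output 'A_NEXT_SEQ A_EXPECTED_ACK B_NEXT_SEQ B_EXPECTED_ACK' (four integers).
After event 0: A_seq=0 A_ack=7138 B_seq=7138 B_ack=0
After event 1: A_seq=0 A_ack=7303 B_seq=7303 B_ack=0
After event 2: A_seq=24 A_ack=7303 B_seq=7303 B_ack=0
After event 3: A_seq=60 A_ack=7303 B_seq=7303 B_ack=0

60 7303 7303 0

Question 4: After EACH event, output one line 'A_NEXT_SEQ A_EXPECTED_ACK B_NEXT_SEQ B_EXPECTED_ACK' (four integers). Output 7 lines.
0 7138 7138 0
0 7303 7303 0
24 7303 7303 0
60 7303 7303 0
60 7303 7303 60
60 7303 7303 60
60 7360 7360 60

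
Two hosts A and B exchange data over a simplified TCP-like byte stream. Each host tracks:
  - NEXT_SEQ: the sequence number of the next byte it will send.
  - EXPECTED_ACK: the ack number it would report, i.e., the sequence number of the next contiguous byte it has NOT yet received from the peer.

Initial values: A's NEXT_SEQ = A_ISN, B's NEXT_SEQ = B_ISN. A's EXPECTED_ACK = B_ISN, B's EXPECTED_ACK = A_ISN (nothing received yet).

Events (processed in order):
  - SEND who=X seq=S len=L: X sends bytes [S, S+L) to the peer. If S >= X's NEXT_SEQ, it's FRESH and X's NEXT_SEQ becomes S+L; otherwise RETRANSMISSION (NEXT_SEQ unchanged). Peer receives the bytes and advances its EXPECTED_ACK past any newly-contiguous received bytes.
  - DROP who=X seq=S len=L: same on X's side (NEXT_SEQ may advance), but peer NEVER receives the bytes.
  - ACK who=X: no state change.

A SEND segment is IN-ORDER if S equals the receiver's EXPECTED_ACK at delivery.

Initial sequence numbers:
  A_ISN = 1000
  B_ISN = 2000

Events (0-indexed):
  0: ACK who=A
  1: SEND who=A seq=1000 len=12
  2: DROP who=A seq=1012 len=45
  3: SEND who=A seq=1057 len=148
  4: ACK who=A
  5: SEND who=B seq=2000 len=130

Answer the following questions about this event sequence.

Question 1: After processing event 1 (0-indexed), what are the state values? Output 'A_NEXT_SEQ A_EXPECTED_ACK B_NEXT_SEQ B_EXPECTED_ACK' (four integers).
After event 0: A_seq=1000 A_ack=2000 B_seq=2000 B_ack=1000
After event 1: A_seq=1012 A_ack=2000 B_seq=2000 B_ack=1012

1012 2000 2000 1012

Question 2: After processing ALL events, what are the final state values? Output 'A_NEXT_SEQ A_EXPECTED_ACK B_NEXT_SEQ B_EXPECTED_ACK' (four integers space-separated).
Answer: 1205 2130 2130 1012

Derivation:
After event 0: A_seq=1000 A_ack=2000 B_seq=2000 B_ack=1000
After event 1: A_seq=1012 A_ack=2000 B_seq=2000 B_ack=1012
After event 2: A_seq=1057 A_ack=2000 B_seq=2000 B_ack=1012
After event 3: A_seq=1205 A_ack=2000 B_seq=2000 B_ack=1012
After event 4: A_seq=1205 A_ack=2000 B_seq=2000 B_ack=1012
After event 5: A_seq=1205 A_ack=2130 B_seq=2130 B_ack=1012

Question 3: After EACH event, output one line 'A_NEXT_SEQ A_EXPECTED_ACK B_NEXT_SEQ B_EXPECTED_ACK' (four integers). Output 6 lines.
1000 2000 2000 1000
1012 2000 2000 1012
1057 2000 2000 1012
1205 2000 2000 1012
1205 2000 2000 1012
1205 2130 2130 1012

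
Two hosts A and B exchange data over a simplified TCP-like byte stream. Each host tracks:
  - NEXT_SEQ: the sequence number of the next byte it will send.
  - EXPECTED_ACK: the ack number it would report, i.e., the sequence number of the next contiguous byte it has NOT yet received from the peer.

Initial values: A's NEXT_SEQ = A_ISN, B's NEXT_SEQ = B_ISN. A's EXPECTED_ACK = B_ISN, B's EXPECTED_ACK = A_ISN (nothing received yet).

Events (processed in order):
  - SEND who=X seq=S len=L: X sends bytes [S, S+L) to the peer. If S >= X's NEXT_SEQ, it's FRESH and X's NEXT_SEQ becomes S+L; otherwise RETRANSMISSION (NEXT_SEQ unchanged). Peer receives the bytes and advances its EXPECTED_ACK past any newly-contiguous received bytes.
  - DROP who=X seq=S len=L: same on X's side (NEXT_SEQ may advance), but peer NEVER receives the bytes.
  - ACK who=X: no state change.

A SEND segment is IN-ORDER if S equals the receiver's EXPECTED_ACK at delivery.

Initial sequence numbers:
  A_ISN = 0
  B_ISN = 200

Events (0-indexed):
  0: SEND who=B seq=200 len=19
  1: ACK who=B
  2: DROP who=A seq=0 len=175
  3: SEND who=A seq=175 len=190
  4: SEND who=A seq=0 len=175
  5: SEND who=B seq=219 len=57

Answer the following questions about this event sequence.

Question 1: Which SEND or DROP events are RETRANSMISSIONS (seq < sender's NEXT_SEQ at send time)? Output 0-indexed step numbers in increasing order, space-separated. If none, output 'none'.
Step 0: SEND seq=200 -> fresh
Step 2: DROP seq=0 -> fresh
Step 3: SEND seq=175 -> fresh
Step 4: SEND seq=0 -> retransmit
Step 5: SEND seq=219 -> fresh

Answer: 4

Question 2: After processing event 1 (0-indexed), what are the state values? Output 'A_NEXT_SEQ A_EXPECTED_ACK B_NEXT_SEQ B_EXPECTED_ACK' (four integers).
After event 0: A_seq=0 A_ack=219 B_seq=219 B_ack=0
After event 1: A_seq=0 A_ack=219 B_seq=219 B_ack=0

0 219 219 0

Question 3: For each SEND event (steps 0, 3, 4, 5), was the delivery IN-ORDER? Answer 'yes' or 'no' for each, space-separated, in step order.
Step 0: SEND seq=200 -> in-order
Step 3: SEND seq=175 -> out-of-order
Step 4: SEND seq=0 -> in-order
Step 5: SEND seq=219 -> in-order

Answer: yes no yes yes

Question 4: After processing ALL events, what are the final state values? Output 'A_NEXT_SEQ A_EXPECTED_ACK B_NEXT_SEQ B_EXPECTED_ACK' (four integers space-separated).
Answer: 365 276 276 365

Derivation:
After event 0: A_seq=0 A_ack=219 B_seq=219 B_ack=0
After event 1: A_seq=0 A_ack=219 B_seq=219 B_ack=0
After event 2: A_seq=175 A_ack=219 B_seq=219 B_ack=0
After event 3: A_seq=365 A_ack=219 B_seq=219 B_ack=0
After event 4: A_seq=365 A_ack=219 B_seq=219 B_ack=365
After event 5: A_seq=365 A_ack=276 B_seq=276 B_ack=365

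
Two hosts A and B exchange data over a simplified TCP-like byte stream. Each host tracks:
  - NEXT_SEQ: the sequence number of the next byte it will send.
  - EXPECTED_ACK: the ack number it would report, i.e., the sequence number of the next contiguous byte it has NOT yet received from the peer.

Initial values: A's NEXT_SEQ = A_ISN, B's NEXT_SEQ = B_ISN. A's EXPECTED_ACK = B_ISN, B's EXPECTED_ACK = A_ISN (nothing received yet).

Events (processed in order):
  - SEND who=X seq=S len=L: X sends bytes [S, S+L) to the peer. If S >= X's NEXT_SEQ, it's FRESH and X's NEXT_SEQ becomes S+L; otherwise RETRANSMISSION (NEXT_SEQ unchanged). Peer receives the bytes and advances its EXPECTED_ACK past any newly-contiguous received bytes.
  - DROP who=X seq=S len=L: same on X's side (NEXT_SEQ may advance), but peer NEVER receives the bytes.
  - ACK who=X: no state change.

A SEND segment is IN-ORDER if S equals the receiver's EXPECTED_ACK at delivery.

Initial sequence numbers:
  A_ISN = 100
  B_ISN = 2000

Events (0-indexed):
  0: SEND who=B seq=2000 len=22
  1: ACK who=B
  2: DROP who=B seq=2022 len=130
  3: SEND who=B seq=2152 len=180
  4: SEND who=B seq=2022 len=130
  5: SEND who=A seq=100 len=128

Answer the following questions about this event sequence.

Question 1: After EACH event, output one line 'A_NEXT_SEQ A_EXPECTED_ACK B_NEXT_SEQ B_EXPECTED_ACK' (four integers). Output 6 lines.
100 2022 2022 100
100 2022 2022 100
100 2022 2152 100
100 2022 2332 100
100 2332 2332 100
228 2332 2332 228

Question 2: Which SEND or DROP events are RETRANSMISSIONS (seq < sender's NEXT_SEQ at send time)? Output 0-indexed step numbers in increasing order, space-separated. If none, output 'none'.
Step 0: SEND seq=2000 -> fresh
Step 2: DROP seq=2022 -> fresh
Step 3: SEND seq=2152 -> fresh
Step 4: SEND seq=2022 -> retransmit
Step 5: SEND seq=100 -> fresh

Answer: 4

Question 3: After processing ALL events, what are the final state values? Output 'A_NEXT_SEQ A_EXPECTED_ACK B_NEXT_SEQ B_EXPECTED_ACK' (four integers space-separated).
After event 0: A_seq=100 A_ack=2022 B_seq=2022 B_ack=100
After event 1: A_seq=100 A_ack=2022 B_seq=2022 B_ack=100
After event 2: A_seq=100 A_ack=2022 B_seq=2152 B_ack=100
After event 3: A_seq=100 A_ack=2022 B_seq=2332 B_ack=100
After event 4: A_seq=100 A_ack=2332 B_seq=2332 B_ack=100
After event 5: A_seq=228 A_ack=2332 B_seq=2332 B_ack=228

Answer: 228 2332 2332 228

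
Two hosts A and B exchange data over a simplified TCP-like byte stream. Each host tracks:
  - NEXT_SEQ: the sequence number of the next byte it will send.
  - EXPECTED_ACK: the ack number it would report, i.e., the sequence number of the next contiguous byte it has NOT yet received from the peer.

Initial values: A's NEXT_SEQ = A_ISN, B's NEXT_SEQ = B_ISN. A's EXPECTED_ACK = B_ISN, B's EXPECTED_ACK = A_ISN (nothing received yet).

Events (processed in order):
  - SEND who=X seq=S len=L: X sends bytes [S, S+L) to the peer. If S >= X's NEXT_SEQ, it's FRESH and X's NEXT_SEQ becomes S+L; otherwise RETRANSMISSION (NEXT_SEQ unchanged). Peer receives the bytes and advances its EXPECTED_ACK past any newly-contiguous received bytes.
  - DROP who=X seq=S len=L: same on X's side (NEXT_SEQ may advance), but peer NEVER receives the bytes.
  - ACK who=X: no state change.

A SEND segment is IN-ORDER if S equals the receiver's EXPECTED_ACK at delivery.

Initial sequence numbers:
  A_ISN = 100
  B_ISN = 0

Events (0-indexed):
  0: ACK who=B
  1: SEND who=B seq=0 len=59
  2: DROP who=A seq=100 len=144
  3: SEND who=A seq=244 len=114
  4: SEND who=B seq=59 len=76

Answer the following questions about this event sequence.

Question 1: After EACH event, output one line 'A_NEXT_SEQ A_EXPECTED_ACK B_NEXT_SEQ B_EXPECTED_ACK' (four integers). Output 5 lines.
100 0 0 100
100 59 59 100
244 59 59 100
358 59 59 100
358 135 135 100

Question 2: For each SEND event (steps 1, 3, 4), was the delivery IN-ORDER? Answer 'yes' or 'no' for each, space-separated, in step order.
Answer: yes no yes

Derivation:
Step 1: SEND seq=0 -> in-order
Step 3: SEND seq=244 -> out-of-order
Step 4: SEND seq=59 -> in-order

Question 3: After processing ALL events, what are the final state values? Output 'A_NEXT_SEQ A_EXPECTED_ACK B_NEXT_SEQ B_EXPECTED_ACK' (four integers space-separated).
After event 0: A_seq=100 A_ack=0 B_seq=0 B_ack=100
After event 1: A_seq=100 A_ack=59 B_seq=59 B_ack=100
After event 2: A_seq=244 A_ack=59 B_seq=59 B_ack=100
After event 3: A_seq=358 A_ack=59 B_seq=59 B_ack=100
After event 4: A_seq=358 A_ack=135 B_seq=135 B_ack=100

Answer: 358 135 135 100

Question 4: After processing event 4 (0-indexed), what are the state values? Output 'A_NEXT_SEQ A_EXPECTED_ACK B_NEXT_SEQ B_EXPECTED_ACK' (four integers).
After event 0: A_seq=100 A_ack=0 B_seq=0 B_ack=100
After event 1: A_seq=100 A_ack=59 B_seq=59 B_ack=100
After event 2: A_seq=244 A_ack=59 B_seq=59 B_ack=100
After event 3: A_seq=358 A_ack=59 B_seq=59 B_ack=100
After event 4: A_seq=358 A_ack=135 B_seq=135 B_ack=100

358 135 135 100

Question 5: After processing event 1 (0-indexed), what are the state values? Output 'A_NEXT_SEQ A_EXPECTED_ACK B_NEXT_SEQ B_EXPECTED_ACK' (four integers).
After event 0: A_seq=100 A_ack=0 B_seq=0 B_ack=100
After event 1: A_seq=100 A_ack=59 B_seq=59 B_ack=100

100 59 59 100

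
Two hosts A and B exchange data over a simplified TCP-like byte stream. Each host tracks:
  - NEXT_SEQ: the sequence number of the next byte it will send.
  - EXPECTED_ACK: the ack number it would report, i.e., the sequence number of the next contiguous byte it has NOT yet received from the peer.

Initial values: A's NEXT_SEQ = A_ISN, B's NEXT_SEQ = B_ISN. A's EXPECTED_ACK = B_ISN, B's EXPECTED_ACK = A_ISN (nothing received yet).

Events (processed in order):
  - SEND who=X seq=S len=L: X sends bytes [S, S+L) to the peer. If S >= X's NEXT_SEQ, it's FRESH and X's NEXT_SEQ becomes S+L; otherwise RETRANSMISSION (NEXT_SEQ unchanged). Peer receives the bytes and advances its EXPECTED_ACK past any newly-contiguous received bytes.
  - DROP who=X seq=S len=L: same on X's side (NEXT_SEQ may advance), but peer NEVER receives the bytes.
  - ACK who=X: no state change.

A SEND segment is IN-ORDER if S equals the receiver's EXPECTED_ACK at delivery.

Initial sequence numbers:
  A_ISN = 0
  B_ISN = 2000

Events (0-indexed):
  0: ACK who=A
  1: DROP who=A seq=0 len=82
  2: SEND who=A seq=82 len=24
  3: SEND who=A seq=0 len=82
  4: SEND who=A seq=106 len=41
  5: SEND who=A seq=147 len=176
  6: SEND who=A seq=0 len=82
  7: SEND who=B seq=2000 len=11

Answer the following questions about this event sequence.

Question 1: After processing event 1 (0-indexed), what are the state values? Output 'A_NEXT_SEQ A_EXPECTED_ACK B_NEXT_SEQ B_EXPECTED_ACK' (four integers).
After event 0: A_seq=0 A_ack=2000 B_seq=2000 B_ack=0
After event 1: A_seq=82 A_ack=2000 B_seq=2000 B_ack=0

82 2000 2000 0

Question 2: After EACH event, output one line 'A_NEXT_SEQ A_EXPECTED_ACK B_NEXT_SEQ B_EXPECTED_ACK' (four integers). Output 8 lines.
0 2000 2000 0
82 2000 2000 0
106 2000 2000 0
106 2000 2000 106
147 2000 2000 147
323 2000 2000 323
323 2000 2000 323
323 2011 2011 323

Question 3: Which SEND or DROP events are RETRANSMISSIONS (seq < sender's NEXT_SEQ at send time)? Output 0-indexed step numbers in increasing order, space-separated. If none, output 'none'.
Step 1: DROP seq=0 -> fresh
Step 2: SEND seq=82 -> fresh
Step 3: SEND seq=0 -> retransmit
Step 4: SEND seq=106 -> fresh
Step 5: SEND seq=147 -> fresh
Step 6: SEND seq=0 -> retransmit
Step 7: SEND seq=2000 -> fresh

Answer: 3 6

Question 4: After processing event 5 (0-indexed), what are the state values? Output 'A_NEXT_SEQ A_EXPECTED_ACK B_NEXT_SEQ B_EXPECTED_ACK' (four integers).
After event 0: A_seq=0 A_ack=2000 B_seq=2000 B_ack=0
After event 1: A_seq=82 A_ack=2000 B_seq=2000 B_ack=0
After event 2: A_seq=106 A_ack=2000 B_seq=2000 B_ack=0
After event 3: A_seq=106 A_ack=2000 B_seq=2000 B_ack=106
After event 4: A_seq=147 A_ack=2000 B_seq=2000 B_ack=147
After event 5: A_seq=323 A_ack=2000 B_seq=2000 B_ack=323

323 2000 2000 323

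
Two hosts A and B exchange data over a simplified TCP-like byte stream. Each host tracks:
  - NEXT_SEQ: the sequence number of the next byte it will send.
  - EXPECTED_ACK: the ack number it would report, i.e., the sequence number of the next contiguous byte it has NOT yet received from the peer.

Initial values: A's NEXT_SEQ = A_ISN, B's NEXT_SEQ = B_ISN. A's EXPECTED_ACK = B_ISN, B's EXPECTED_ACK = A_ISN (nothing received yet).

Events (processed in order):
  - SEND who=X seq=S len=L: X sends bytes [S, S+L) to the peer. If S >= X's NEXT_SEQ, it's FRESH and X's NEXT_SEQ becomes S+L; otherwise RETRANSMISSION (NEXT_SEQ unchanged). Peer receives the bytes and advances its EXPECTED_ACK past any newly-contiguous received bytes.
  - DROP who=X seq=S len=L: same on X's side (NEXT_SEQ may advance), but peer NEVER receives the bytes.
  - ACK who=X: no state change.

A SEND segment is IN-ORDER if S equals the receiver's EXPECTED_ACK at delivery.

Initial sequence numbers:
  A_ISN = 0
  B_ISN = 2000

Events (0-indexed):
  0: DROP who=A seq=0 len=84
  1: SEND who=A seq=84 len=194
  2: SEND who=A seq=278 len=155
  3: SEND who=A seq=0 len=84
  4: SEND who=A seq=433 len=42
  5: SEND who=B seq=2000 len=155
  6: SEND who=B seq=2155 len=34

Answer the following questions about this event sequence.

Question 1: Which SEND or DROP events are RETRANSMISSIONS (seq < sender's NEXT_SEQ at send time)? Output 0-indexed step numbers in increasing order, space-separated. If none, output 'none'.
Answer: 3

Derivation:
Step 0: DROP seq=0 -> fresh
Step 1: SEND seq=84 -> fresh
Step 2: SEND seq=278 -> fresh
Step 3: SEND seq=0 -> retransmit
Step 4: SEND seq=433 -> fresh
Step 5: SEND seq=2000 -> fresh
Step 6: SEND seq=2155 -> fresh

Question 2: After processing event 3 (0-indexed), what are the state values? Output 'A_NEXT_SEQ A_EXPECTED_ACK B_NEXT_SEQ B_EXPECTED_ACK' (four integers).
After event 0: A_seq=84 A_ack=2000 B_seq=2000 B_ack=0
After event 1: A_seq=278 A_ack=2000 B_seq=2000 B_ack=0
After event 2: A_seq=433 A_ack=2000 B_seq=2000 B_ack=0
After event 3: A_seq=433 A_ack=2000 B_seq=2000 B_ack=433

433 2000 2000 433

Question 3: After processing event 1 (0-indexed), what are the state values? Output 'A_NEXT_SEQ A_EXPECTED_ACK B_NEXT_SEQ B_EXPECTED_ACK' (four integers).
After event 0: A_seq=84 A_ack=2000 B_seq=2000 B_ack=0
After event 1: A_seq=278 A_ack=2000 B_seq=2000 B_ack=0

278 2000 2000 0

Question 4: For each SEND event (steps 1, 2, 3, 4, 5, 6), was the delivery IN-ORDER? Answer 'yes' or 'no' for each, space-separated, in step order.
Answer: no no yes yes yes yes

Derivation:
Step 1: SEND seq=84 -> out-of-order
Step 2: SEND seq=278 -> out-of-order
Step 3: SEND seq=0 -> in-order
Step 4: SEND seq=433 -> in-order
Step 5: SEND seq=2000 -> in-order
Step 6: SEND seq=2155 -> in-order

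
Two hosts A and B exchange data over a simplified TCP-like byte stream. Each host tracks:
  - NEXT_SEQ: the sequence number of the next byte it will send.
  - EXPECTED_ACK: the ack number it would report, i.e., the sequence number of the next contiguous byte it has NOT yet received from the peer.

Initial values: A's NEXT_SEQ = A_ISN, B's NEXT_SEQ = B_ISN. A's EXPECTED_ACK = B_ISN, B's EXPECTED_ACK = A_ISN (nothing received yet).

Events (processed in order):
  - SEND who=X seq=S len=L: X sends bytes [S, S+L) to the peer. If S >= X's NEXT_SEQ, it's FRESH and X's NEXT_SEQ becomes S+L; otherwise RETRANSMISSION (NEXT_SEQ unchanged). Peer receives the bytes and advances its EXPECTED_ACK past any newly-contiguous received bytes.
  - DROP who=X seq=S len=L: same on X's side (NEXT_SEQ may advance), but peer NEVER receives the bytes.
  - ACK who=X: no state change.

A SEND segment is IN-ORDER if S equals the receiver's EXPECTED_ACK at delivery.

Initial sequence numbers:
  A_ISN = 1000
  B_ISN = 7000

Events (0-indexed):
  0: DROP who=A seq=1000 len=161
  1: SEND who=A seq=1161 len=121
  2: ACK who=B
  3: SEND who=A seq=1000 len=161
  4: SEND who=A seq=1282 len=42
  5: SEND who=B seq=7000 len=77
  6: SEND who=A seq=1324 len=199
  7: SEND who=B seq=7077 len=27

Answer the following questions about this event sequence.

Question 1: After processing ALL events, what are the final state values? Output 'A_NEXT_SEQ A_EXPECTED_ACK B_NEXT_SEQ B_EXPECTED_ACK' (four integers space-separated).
After event 0: A_seq=1161 A_ack=7000 B_seq=7000 B_ack=1000
After event 1: A_seq=1282 A_ack=7000 B_seq=7000 B_ack=1000
After event 2: A_seq=1282 A_ack=7000 B_seq=7000 B_ack=1000
After event 3: A_seq=1282 A_ack=7000 B_seq=7000 B_ack=1282
After event 4: A_seq=1324 A_ack=7000 B_seq=7000 B_ack=1324
After event 5: A_seq=1324 A_ack=7077 B_seq=7077 B_ack=1324
After event 6: A_seq=1523 A_ack=7077 B_seq=7077 B_ack=1523
After event 7: A_seq=1523 A_ack=7104 B_seq=7104 B_ack=1523

Answer: 1523 7104 7104 1523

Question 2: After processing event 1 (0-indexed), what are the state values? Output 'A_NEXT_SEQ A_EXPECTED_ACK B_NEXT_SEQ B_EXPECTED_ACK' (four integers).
After event 0: A_seq=1161 A_ack=7000 B_seq=7000 B_ack=1000
After event 1: A_seq=1282 A_ack=7000 B_seq=7000 B_ack=1000

1282 7000 7000 1000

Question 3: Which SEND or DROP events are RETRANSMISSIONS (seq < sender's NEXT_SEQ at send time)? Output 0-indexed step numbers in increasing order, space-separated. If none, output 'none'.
Answer: 3

Derivation:
Step 0: DROP seq=1000 -> fresh
Step 1: SEND seq=1161 -> fresh
Step 3: SEND seq=1000 -> retransmit
Step 4: SEND seq=1282 -> fresh
Step 5: SEND seq=7000 -> fresh
Step 6: SEND seq=1324 -> fresh
Step 7: SEND seq=7077 -> fresh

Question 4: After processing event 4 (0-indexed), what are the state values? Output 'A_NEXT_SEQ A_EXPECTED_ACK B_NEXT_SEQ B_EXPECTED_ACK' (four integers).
After event 0: A_seq=1161 A_ack=7000 B_seq=7000 B_ack=1000
After event 1: A_seq=1282 A_ack=7000 B_seq=7000 B_ack=1000
After event 2: A_seq=1282 A_ack=7000 B_seq=7000 B_ack=1000
After event 3: A_seq=1282 A_ack=7000 B_seq=7000 B_ack=1282
After event 4: A_seq=1324 A_ack=7000 B_seq=7000 B_ack=1324

1324 7000 7000 1324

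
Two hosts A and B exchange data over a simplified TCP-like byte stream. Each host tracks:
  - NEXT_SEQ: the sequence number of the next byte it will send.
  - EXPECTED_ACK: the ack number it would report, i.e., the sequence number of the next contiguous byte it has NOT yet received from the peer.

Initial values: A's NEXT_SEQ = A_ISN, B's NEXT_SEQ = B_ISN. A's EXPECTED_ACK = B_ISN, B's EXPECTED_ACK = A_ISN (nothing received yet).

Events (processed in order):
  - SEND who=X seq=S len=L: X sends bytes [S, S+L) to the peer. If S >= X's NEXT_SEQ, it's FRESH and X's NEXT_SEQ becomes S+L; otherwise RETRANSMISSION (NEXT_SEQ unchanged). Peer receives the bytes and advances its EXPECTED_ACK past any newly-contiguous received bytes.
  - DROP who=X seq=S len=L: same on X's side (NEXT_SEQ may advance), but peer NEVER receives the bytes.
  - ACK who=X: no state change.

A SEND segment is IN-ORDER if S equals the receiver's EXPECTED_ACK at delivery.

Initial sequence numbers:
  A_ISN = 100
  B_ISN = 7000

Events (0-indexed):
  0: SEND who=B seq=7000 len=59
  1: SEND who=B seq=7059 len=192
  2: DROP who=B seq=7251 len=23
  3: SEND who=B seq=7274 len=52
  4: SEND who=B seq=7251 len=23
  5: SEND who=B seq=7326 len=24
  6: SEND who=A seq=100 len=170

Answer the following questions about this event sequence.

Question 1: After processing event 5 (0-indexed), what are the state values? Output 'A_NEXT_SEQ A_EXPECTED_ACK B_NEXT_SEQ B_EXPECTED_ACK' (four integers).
After event 0: A_seq=100 A_ack=7059 B_seq=7059 B_ack=100
After event 1: A_seq=100 A_ack=7251 B_seq=7251 B_ack=100
After event 2: A_seq=100 A_ack=7251 B_seq=7274 B_ack=100
After event 3: A_seq=100 A_ack=7251 B_seq=7326 B_ack=100
After event 4: A_seq=100 A_ack=7326 B_seq=7326 B_ack=100
After event 5: A_seq=100 A_ack=7350 B_seq=7350 B_ack=100

100 7350 7350 100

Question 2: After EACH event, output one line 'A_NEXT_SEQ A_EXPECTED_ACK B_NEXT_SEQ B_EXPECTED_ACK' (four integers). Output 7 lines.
100 7059 7059 100
100 7251 7251 100
100 7251 7274 100
100 7251 7326 100
100 7326 7326 100
100 7350 7350 100
270 7350 7350 270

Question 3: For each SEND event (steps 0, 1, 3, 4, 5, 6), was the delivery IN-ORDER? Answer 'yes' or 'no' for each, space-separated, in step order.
Answer: yes yes no yes yes yes

Derivation:
Step 0: SEND seq=7000 -> in-order
Step 1: SEND seq=7059 -> in-order
Step 3: SEND seq=7274 -> out-of-order
Step 4: SEND seq=7251 -> in-order
Step 5: SEND seq=7326 -> in-order
Step 6: SEND seq=100 -> in-order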